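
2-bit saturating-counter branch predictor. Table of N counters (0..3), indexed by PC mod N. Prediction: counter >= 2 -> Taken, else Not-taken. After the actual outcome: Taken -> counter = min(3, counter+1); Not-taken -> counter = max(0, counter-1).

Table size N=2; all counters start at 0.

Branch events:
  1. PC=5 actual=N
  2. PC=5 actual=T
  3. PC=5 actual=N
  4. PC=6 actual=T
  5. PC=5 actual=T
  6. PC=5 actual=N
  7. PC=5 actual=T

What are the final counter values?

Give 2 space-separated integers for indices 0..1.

Ev 1: PC=5 idx=1 pred=N actual=N -> ctr[1]=0
Ev 2: PC=5 idx=1 pred=N actual=T -> ctr[1]=1
Ev 3: PC=5 idx=1 pred=N actual=N -> ctr[1]=0
Ev 4: PC=6 idx=0 pred=N actual=T -> ctr[0]=1
Ev 5: PC=5 idx=1 pred=N actual=T -> ctr[1]=1
Ev 6: PC=5 idx=1 pred=N actual=N -> ctr[1]=0
Ev 7: PC=5 idx=1 pred=N actual=T -> ctr[1]=1

Answer: 1 1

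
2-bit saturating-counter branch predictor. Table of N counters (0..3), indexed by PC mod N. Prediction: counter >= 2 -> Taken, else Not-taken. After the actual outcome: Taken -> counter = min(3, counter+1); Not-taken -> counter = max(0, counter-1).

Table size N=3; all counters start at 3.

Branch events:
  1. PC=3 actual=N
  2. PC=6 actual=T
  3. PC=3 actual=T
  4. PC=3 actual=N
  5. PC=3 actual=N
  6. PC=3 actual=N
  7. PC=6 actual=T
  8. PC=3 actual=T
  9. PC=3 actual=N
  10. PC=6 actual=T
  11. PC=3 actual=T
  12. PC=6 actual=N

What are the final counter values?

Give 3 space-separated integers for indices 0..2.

Ev 1: PC=3 idx=0 pred=T actual=N -> ctr[0]=2
Ev 2: PC=6 idx=0 pred=T actual=T -> ctr[0]=3
Ev 3: PC=3 idx=0 pred=T actual=T -> ctr[0]=3
Ev 4: PC=3 idx=0 pred=T actual=N -> ctr[0]=2
Ev 5: PC=3 idx=0 pred=T actual=N -> ctr[0]=1
Ev 6: PC=3 idx=0 pred=N actual=N -> ctr[0]=0
Ev 7: PC=6 idx=0 pred=N actual=T -> ctr[0]=1
Ev 8: PC=3 idx=0 pred=N actual=T -> ctr[0]=2
Ev 9: PC=3 idx=0 pred=T actual=N -> ctr[0]=1
Ev 10: PC=6 idx=0 pred=N actual=T -> ctr[0]=2
Ev 11: PC=3 idx=0 pred=T actual=T -> ctr[0]=3
Ev 12: PC=6 idx=0 pred=T actual=N -> ctr[0]=2

Answer: 2 3 3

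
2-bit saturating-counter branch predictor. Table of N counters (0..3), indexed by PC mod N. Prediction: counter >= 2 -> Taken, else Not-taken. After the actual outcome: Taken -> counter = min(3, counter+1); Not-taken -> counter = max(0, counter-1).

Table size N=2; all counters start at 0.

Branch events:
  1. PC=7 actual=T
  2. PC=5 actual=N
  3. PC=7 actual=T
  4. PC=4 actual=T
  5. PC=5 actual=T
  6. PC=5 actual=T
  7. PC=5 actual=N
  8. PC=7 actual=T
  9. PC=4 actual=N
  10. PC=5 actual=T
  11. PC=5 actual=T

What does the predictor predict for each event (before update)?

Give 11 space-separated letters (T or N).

Answer: N N N N N T T T N T T

Derivation:
Ev 1: PC=7 idx=1 pred=N actual=T -> ctr[1]=1
Ev 2: PC=5 idx=1 pred=N actual=N -> ctr[1]=0
Ev 3: PC=7 idx=1 pred=N actual=T -> ctr[1]=1
Ev 4: PC=4 idx=0 pred=N actual=T -> ctr[0]=1
Ev 5: PC=5 idx=1 pred=N actual=T -> ctr[1]=2
Ev 6: PC=5 idx=1 pred=T actual=T -> ctr[1]=3
Ev 7: PC=5 idx=1 pred=T actual=N -> ctr[1]=2
Ev 8: PC=7 idx=1 pred=T actual=T -> ctr[1]=3
Ev 9: PC=4 idx=0 pred=N actual=N -> ctr[0]=0
Ev 10: PC=5 idx=1 pred=T actual=T -> ctr[1]=3
Ev 11: PC=5 idx=1 pred=T actual=T -> ctr[1]=3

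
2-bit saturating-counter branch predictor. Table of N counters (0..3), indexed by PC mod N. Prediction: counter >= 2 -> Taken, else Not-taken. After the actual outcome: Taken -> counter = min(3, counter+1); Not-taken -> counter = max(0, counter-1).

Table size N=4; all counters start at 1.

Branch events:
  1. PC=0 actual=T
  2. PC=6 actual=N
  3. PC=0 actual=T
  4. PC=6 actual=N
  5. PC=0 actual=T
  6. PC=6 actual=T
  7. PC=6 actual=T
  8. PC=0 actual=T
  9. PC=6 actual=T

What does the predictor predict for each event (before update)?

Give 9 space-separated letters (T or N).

Answer: N N T N T N N T T

Derivation:
Ev 1: PC=0 idx=0 pred=N actual=T -> ctr[0]=2
Ev 2: PC=6 idx=2 pred=N actual=N -> ctr[2]=0
Ev 3: PC=0 idx=0 pred=T actual=T -> ctr[0]=3
Ev 4: PC=6 idx=2 pred=N actual=N -> ctr[2]=0
Ev 5: PC=0 idx=0 pred=T actual=T -> ctr[0]=3
Ev 6: PC=6 idx=2 pred=N actual=T -> ctr[2]=1
Ev 7: PC=6 idx=2 pred=N actual=T -> ctr[2]=2
Ev 8: PC=0 idx=0 pred=T actual=T -> ctr[0]=3
Ev 9: PC=6 idx=2 pred=T actual=T -> ctr[2]=3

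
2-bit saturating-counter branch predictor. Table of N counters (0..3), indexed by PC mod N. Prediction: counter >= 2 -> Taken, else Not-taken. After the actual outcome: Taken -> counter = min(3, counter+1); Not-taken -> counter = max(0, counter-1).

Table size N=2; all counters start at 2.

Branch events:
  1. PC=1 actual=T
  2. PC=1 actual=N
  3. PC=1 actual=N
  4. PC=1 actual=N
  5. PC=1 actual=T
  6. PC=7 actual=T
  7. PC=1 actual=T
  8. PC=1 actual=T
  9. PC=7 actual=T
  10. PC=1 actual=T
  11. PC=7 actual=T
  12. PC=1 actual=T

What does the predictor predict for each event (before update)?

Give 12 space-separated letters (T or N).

Ev 1: PC=1 idx=1 pred=T actual=T -> ctr[1]=3
Ev 2: PC=1 idx=1 pred=T actual=N -> ctr[1]=2
Ev 3: PC=1 idx=1 pred=T actual=N -> ctr[1]=1
Ev 4: PC=1 idx=1 pred=N actual=N -> ctr[1]=0
Ev 5: PC=1 idx=1 pred=N actual=T -> ctr[1]=1
Ev 6: PC=7 idx=1 pred=N actual=T -> ctr[1]=2
Ev 7: PC=1 idx=1 pred=T actual=T -> ctr[1]=3
Ev 8: PC=1 idx=1 pred=T actual=T -> ctr[1]=3
Ev 9: PC=7 idx=1 pred=T actual=T -> ctr[1]=3
Ev 10: PC=1 idx=1 pred=T actual=T -> ctr[1]=3
Ev 11: PC=7 idx=1 pred=T actual=T -> ctr[1]=3
Ev 12: PC=1 idx=1 pred=T actual=T -> ctr[1]=3

Answer: T T T N N N T T T T T T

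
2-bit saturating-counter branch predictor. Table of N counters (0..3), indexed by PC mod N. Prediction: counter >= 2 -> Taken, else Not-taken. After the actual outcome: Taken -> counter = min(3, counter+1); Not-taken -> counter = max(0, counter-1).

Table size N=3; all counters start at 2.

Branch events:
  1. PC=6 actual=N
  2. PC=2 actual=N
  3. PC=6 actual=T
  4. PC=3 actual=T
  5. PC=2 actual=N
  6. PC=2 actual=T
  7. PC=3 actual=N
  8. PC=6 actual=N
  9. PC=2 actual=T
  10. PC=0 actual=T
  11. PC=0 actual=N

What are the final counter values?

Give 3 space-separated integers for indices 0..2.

Ev 1: PC=6 idx=0 pred=T actual=N -> ctr[0]=1
Ev 2: PC=2 idx=2 pred=T actual=N -> ctr[2]=1
Ev 3: PC=6 idx=0 pred=N actual=T -> ctr[0]=2
Ev 4: PC=3 idx=0 pred=T actual=T -> ctr[0]=3
Ev 5: PC=2 idx=2 pred=N actual=N -> ctr[2]=0
Ev 6: PC=2 idx=2 pred=N actual=T -> ctr[2]=1
Ev 7: PC=3 idx=0 pred=T actual=N -> ctr[0]=2
Ev 8: PC=6 idx=0 pred=T actual=N -> ctr[0]=1
Ev 9: PC=2 idx=2 pred=N actual=T -> ctr[2]=2
Ev 10: PC=0 idx=0 pred=N actual=T -> ctr[0]=2
Ev 11: PC=0 idx=0 pred=T actual=N -> ctr[0]=1

Answer: 1 2 2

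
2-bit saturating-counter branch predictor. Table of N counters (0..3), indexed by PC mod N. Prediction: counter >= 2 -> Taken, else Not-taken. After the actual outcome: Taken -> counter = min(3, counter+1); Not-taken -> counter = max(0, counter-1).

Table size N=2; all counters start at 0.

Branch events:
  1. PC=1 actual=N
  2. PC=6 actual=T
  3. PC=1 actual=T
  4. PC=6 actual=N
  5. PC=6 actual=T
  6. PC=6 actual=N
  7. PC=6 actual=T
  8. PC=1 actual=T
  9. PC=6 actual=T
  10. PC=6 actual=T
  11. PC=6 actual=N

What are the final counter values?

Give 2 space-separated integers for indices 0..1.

Ev 1: PC=1 idx=1 pred=N actual=N -> ctr[1]=0
Ev 2: PC=6 idx=0 pred=N actual=T -> ctr[0]=1
Ev 3: PC=1 idx=1 pred=N actual=T -> ctr[1]=1
Ev 4: PC=6 idx=0 pred=N actual=N -> ctr[0]=0
Ev 5: PC=6 idx=0 pred=N actual=T -> ctr[0]=1
Ev 6: PC=6 idx=0 pred=N actual=N -> ctr[0]=0
Ev 7: PC=6 idx=0 pred=N actual=T -> ctr[0]=1
Ev 8: PC=1 idx=1 pred=N actual=T -> ctr[1]=2
Ev 9: PC=6 idx=0 pred=N actual=T -> ctr[0]=2
Ev 10: PC=6 idx=0 pred=T actual=T -> ctr[0]=3
Ev 11: PC=6 idx=0 pred=T actual=N -> ctr[0]=2

Answer: 2 2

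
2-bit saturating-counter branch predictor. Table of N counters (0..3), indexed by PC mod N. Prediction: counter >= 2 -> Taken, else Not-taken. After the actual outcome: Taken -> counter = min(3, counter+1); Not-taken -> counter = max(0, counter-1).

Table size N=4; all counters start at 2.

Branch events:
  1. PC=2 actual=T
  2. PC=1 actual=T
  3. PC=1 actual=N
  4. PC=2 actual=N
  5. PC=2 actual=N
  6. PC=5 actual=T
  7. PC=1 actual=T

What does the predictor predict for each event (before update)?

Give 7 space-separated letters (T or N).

Answer: T T T T T T T

Derivation:
Ev 1: PC=2 idx=2 pred=T actual=T -> ctr[2]=3
Ev 2: PC=1 idx=1 pred=T actual=T -> ctr[1]=3
Ev 3: PC=1 idx=1 pred=T actual=N -> ctr[1]=2
Ev 4: PC=2 idx=2 pred=T actual=N -> ctr[2]=2
Ev 5: PC=2 idx=2 pred=T actual=N -> ctr[2]=1
Ev 6: PC=5 idx=1 pred=T actual=T -> ctr[1]=3
Ev 7: PC=1 idx=1 pred=T actual=T -> ctr[1]=3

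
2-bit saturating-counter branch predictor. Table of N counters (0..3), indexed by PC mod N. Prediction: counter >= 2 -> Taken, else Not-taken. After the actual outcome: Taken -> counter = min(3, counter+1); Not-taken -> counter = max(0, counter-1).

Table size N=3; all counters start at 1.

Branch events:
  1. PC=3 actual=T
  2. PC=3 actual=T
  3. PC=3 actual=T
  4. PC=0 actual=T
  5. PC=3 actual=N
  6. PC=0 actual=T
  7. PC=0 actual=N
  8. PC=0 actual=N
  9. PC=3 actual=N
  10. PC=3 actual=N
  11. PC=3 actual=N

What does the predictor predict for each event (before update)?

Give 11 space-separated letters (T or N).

Ev 1: PC=3 idx=0 pred=N actual=T -> ctr[0]=2
Ev 2: PC=3 idx=0 pred=T actual=T -> ctr[0]=3
Ev 3: PC=3 idx=0 pred=T actual=T -> ctr[0]=3
Ev 4: PC=0 idx=0 pred=T actual=T -> ctr[0]=3
Ev 5: PC=3 idx=0 pred=T actual=N -> ctr[0]=2
Ev 6: PC=0 idx=0 pred=T actual=T -> ctr[0]=3
Ev 7: PC=0 idx=0 pred=T actual=N -> ctr[0]=2
Ev 8: PC=0 idx=0 pred=T actual=N -> ctr[0]=1
Ev 9: PC=3 idx=0 pred=N actual=N -> ctr[0]=0
Ev 10: PC=3 idx=0 pred=N actual=N -> ctr[0]=0
Ev 11: PC=3 idx=0 pred=N actual=N -> ctr[0]=0

Answer: N T T T T T T T N N N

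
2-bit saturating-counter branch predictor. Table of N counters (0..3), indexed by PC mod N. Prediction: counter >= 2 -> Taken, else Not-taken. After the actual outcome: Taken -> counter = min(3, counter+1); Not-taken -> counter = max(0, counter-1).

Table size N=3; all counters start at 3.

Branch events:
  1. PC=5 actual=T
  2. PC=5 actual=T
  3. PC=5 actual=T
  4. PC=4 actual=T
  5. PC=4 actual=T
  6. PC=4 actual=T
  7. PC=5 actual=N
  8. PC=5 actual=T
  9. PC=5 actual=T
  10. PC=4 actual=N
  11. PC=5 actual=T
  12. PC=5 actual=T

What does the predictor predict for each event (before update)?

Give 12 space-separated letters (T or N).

Answer: T T T T T T T T T T T T

Derivation:
Ev 1: PC=5 idx=2 pred=T actual=T -> ctr[2]=3
Ev 2: PC=5 idx=2 pred=T actual=T -> ctr[2]=3
Ev 3: PC=5 idx=2 pred=T actual=T -> ctr[2]=3
Ev 4: PC=4 idx=1 pred=T actual=T -> ctr[1]=3
Ev 5: PC=4 idx=1 pred=T actual=T -> ctr[1]=3
Ev 6: PC=4 idx=1 pred=T actual=T -> ctr[1]=3
Ev 7: PC=5 idx=2 pred=T actual=N -> ctr[2]=2
Ev 8: PC=5 idx=2 pred=T actual=T -> ctr[2]=3
Ev 9: PC=5 idx=2 pred=T actual=T -> ctr[2]=3
Ev 10: PC=4 idx=1 pred=T actual=N -> ctr[1]=2
Ev 11: PC=5 idx=2 pred=T actual=T -> ctr[2]=3
Ev 12: PC=5 idx=2 pred=T actual=T -> ctr[2]=3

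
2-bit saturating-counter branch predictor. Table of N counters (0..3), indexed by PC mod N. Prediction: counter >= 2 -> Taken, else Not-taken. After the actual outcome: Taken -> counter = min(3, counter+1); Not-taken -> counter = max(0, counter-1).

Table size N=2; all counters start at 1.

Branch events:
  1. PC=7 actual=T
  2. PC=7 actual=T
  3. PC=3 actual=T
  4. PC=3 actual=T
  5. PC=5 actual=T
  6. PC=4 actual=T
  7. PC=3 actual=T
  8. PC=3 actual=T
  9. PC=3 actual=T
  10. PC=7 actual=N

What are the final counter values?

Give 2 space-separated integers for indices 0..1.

Answer: 2 2

Derivation:
Ev 1: PC=7 idx=1 pred=N actual=T -> ctr[1]=2
Ev 2: PC=7 idx=1 pred=T actual=T -> ctr[1]=3
Ev 3: PC=3 idx=1 pred=T actual=T -> ctr[1]=3
Ev 4: PC=3 idx=1 pred=T actual=T -> ctr[1]=3
Ev 5: PC=5 idx=1 pred=T actual=T -> ctr[1]=3
Ev 6: PC=4 idx=0 pred=N actual=T -> ctr[0]=2
Ev 7: PC=3 idx=1 pred=T actual=T -> ctr[1]=3
Ev 8: PC=3 idx=1 pred=T actual=T -> ctr[1]=3
Ev 9: PC=3 idx=1 pred=T actual=T -> ctr[1]=3
Ev 10: PC=7 idx=1 pred=T actual=N -> ctr[1]=2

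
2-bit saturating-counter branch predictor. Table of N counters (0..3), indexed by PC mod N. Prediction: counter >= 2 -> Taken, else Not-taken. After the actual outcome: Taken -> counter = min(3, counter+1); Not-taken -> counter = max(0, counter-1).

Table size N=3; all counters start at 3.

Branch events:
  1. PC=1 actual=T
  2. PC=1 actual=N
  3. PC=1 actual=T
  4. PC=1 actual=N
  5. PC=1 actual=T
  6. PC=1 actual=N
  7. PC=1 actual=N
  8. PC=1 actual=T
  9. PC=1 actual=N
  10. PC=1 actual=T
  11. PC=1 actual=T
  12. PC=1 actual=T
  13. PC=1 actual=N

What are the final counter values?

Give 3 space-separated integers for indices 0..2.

Ev 1: PC=1 idx=1 pred=T actual=T -> ctr[1]=3
Ev 2: PC=1 idx=1 pred=T actual=N -> ctr[1]=2
Ev 3: PC=1 idx=1 pred=T actual=T -> ctr[1]=3
Ev 4: PC=1 idx=1 pred=T actual=N -> ctr[1]=2
Ev 5: PC=1 idx=1 pred=T actual=T -> ctr[1]=3
Ev 6: PC=1 idx=1 pred=T actual=N -> ctr[1]=2
Ev 7: PC=1 idx=1 pred=T actual=N -> ctr[1]=1
Ev 8: PC=1 idx=1 pred=N actual=T -> ctr[1]=2
Ev 9: PC=1 idx=1 pred=T actual=N -> ctr[1]=1
Ev 10: PC=1 idx=1 pred=N actual=T -> ctr[1]=2
Ev 11: PC=1 idx=1 pred=T actual=T -> ctr[1]=3
Ev 12: PC=1 idx=1 pred=T actual=T -> ctr[1]=3
Ev 13: PC=1 idx=1 pred=T actual=N -> ctr[1]=2

Answer: 3 2 3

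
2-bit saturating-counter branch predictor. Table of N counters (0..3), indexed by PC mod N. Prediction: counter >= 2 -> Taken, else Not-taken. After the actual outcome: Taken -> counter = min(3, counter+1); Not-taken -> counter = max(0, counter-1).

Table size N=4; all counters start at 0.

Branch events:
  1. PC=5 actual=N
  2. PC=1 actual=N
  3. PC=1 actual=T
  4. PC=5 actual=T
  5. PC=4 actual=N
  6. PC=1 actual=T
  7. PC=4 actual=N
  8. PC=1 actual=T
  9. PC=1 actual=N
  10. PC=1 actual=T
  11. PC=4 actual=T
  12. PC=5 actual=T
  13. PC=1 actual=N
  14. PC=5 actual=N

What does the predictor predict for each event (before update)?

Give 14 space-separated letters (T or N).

Answer: N N N N N T N T T T N T T T

Derivation:
Ev 1: PC=5 idx=1 pred=N actual=N -> ctr[1]=0
Ev 2: PC=1 idx=1 pred=N actual=N -> ctr[1]=0
Ev 3: PC=1 idx=1 pred=N actual=T -> ctr[1]=1
Ev 4: PC=5 idx=1 pred=N actual=T -> ctr[1]=2
Ev 5: PC=4 idx=0 pred=N actual=N -> ctr[0]=0
Ev 6: PC=1 idx=1 pred=T actual=T -> ctr[1]=3
Ev 7: PC=4 idx=0 pred=N actual=N -> ctr[0]=0
Ev 8: PC=1 idx=1 pred=T actual=T -> ctr[1]=3
Ev 9: PC=1 idx=1 pred=T actual=N -> ctr[1]=2
Ev 10: PC=1 idx=1 pred=T actual=T -> ctr[1]=3
Ev 11: PC=4 idx=0 pred=N actual=T -> ctr[0]=1
Ev 12: PC=5 idx=1 pred=T actual=T -> ctr[1]=3
Ev 13: PC=1 idx=1 pred=T actual=N -> ctr[1]=2
Ev 14: PC=5 idx=1 pred=T actual=N -> ctr[1]=1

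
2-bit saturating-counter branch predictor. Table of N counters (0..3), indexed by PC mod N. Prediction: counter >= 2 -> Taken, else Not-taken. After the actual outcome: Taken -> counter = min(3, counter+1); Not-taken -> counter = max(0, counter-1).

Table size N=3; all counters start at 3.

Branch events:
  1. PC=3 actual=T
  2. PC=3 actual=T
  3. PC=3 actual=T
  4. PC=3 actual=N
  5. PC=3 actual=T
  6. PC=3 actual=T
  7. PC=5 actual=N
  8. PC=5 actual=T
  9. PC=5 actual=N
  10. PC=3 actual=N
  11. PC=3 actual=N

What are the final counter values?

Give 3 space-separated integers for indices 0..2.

Ev 1: PC=3 idx=0 pred=T actual=T -> ctr[0]=3
Ev 2: PC=3 idx=0 pred=T actual=T -> ctr[0]=3
Ev 3: PC=3 idx=0 pred=T actual=T -> ctr[0]=3
Ev 4: PC=3 idx=0 pred=T actual=N -> ctr[0]=2
Ev 5: PC=3 idx=0 pred=T actual=T -> ctr[0]=3
Ev 6: PC=3 idx=0 pred=T actual=T -> ctr[0]=3
Ev 7: PC=5 idx=2 pred=T actual=N -> ctr[2]=2
Ev 8: PC=5 idx=2 pred=T actual=T -> ctr[2]=3
Ev 9: PC=5 idx=2 pred=T actual=N -> ctr[2]=2
Ev 10: PC=3 idx=0 pred=T actual=N -> ctr[0]=2
Ev 11: PC=3 idx=0 pred=T actual=N -> ctr[0]=1

Answer: 1 3 2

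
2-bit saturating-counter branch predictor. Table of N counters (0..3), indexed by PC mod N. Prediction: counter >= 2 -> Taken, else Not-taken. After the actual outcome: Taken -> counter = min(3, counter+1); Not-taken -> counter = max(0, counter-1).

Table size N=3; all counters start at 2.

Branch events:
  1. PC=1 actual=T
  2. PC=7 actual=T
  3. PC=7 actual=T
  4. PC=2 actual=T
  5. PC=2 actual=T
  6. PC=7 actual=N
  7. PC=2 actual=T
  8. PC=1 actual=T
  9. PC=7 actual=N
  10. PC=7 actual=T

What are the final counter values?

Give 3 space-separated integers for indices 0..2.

Answer: 2 3 3

Derivation:
Ev 1: PC=1 idx=1 pred=T actual=T -> ctr[1]=3
Ev 2: PC=7 idx=1 pred=T actual=T -> ctr[1]=3
Ev 3: PC=7 idx=1 pred=T actual=T -> ctr[1]=3
Ev 4: PC=2 idx=2 pred=T actual=T -> ctr[2]=3
Ev 5: PC=2 idx=2 pred=T actual=T -> ctr[2]=3
Ev 6: PC=7 idx=1 pred=T actual=N -> ctr[1]=2
Ev 7: PC=2 idx=2 pred=T actual=T -> ctr[2]=3
Ev 8: PC=1 idx=1 pred=T actual=T -> ctr[1]=3
Ev 9: PC=7 idx=1 pred=T actual=N -> ctr[1]=2
Ev 10: PC=7 idx=1 pred=T actual=T -> ctr[1]=3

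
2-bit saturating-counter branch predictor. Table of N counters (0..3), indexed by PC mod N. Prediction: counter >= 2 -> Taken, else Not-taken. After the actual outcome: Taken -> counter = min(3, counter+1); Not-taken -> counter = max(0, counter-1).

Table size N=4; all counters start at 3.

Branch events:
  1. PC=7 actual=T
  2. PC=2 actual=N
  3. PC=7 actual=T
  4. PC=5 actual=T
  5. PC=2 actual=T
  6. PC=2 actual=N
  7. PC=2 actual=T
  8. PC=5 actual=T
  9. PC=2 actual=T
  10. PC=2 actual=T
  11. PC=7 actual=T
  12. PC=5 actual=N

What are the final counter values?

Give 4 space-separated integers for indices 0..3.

Ev 1: PC=7 idx=3 pred=T actual=T -> ctr[3]=3
Ev 2: PC=2 idx=2 pred=T actual=N -> ctr[2]=2
Ev 3: PC=7 idx=3 pred=T actual=T -> ctr[3]=3
Ev 4: PC=5 idx=1 pred=T actual=T -> ctr[1]=3
Ev 5: PC=2 idx=2 pred=T actual=T -> ctr[2]=3
Ev 6: PC=2 idx=2 pred=T actual=N -> ctr[2]=2
Ev 7: PC=2 idx=2 pred=T actual=T -> ctr[2]=3
Ev 8: PC=5 idx=1 pred=T actual=T -> ctr[1]=3
Ev 9: PC=2 idx=2 pred=T actual=T -> ctr[2]=3
Ev 10: PC=2 idx=2 pred=T actual=T -> ctr[2]=3
Ev 11: PC=7 idx=3 pred=T actual=T -> ctr[3]=3
Ev 12: PC=5 idx=1 pred=T actual=N -> ctr[1]=2

Answer: 3 2 3 3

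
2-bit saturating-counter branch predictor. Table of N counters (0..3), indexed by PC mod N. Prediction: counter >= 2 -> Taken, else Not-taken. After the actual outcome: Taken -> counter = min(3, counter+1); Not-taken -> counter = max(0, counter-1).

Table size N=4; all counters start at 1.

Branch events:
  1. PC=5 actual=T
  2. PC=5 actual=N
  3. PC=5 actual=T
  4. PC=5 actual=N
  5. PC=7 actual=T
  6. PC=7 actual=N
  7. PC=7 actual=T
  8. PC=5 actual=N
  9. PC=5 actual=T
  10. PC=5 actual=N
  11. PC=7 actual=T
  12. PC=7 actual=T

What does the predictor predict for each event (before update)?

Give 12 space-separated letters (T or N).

Ev 1: PC=5 idx=1 pred=N actual=T -> ctr[1]=2
Ev 2: PC=5 idx=1 pred=T actual=N -> ctr[1]=1
Ev 3: PC=5 idx=1 pred=N actual=T -> ctr[1]=2
Ev 4: PC=5 idx=1 pred=T actual=N -> ctr[1]=1
Ev 5: PC=7 idx=3 pred=N actual=T -> ctr[3]=2
Ev 6: PC=7 idx=3 pred=T actual=N -> ctr[3]=1
Ev 7: PC=7 idx=3 pred=N actual=T -> ctr[3]=2
Ev 8: PC=5 idx=1 pred=N actual=N -> ctr[1]=0
Ev 9: PC=5 idx=1 pred=N actual=T -> ctr[1]=1
Ev 10: PC=5 idx=1 pred=N actual=N -> ctr[1]=0
Ev 11: PC=7 idx=3 pred=T actual=T -> ctr[3]=3
Ev 12: PC=7 idx=3 pred=T actual=T -> ctr[3]=3

Answer: N T N T N T N N N N T T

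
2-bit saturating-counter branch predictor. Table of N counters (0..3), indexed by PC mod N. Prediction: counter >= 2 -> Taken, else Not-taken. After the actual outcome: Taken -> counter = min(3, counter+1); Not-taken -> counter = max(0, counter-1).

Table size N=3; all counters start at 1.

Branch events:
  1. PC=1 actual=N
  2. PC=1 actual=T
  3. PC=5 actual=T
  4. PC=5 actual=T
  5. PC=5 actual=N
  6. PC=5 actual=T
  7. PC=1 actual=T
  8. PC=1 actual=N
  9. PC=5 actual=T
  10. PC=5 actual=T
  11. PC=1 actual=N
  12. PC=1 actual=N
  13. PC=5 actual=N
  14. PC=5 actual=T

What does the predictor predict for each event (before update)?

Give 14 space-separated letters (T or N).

Ev 1: PC=1 idx=1 pred=N actual=N -> ctr[1]=0
Ev 2: PC=1 idx=1 pred=N actual=T -> ctr[1]=1
Ev 3: PC=5 idx=2 pred=N actual=T -> ctr[2]=2
Ev 4: PC=5 idx=2 pred=T actual=T -> ctr[2]=3
Ev 5: PC=5 idx=2 pred=T actual=N -> ctr[2]=2
Ev 6: PC=5 idx=2 pred=T actual=T -> ctr[2]=3
Ev 7: PC=1 idx=1 pred=N actual=T -> ctr[1]=2
Ev 8: PC=1 idx=1 pred=T actual=N -> ctr[1]=1
Ev 9: PC=5 idx=2 pred=T actual=T -> ctr[2]=3
Ev 10: PC=5 idx=2 pred=T actual=T -> ctr[2]=3
Ev 11: PC=1 idx=1 pred=N actual=N -> ctr[1]=0
Ev 12: PC=1 idx=1 pred=N actual=N -> ctr[1]=0
Ev 13: PC=5 idx=2 pred=T actual=N -> ctr[2]=2
Ev 14: PC=5 idx=2 pred=T actual=T -> ctr[2]=3

Answer: N N N T T T N T T T N N T T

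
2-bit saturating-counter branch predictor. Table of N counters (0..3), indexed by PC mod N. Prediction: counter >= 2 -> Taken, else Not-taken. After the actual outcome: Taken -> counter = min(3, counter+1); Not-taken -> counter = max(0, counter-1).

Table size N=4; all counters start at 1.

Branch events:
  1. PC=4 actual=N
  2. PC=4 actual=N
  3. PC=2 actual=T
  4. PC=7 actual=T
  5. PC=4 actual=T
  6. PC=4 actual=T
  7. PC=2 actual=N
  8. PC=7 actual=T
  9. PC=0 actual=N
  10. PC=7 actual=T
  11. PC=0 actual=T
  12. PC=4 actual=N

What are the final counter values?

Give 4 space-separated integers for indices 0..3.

Answer: 1 1 1 3

Derivation:
Ev 1: PC=4 idx=0 pred=N actual=N -> ctr[0]=0
Ev 2: PC=4 idx=0 pred=N actual=N -> ctr[0]=0
Ev 3: PC=2 idx=2 pred=N actual=T -> ctr[2]=2
Ev 4: PC=7 idx=3 pred=N actual=T -> ctr[3]=2
Ev 5: PC=4 idx=0 pred=N actual=T -> ctr[0]=1
Ev 6: PC=4 idx=0 pred=N actual=T -> ctr[0]=2
Ev 7: PC=2 idx=2 pred=T actual=N -> ctr[2]=1
Ev 8: PC=7 idx=3 pred=T actual=T -> ctr[3]=3
Ev 9: PC=0 idx=0 pred=T actual=N -> ctr[0]=1
Ev 10: PC=7 idx=3 pred=T actual=T -> ctr[3]=3
Ev 11: PC=0 idx=0 pred=N actual=T -> ctr[0]=2
Ev 12: PC=4 idx=0 pred=T actual=N -> ctr[0]=1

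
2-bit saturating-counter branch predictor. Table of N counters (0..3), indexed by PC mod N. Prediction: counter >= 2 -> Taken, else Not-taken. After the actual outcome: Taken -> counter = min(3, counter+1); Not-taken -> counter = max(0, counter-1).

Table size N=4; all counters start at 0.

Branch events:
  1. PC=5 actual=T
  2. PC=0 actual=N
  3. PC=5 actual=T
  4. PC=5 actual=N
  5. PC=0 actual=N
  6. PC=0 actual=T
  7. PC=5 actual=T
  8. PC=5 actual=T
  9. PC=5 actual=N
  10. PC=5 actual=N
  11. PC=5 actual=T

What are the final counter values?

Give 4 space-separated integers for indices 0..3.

Answer: 1 2 0 0

Derivation:
Ev 1: PC=5 idx=1 pred=N actual=T -> ctr[1]=1
Ev 2: PC=0 idx=0 pred=N actual=N -> ctr[0]=0
Ev 3: PC=5 idx=1 pred=N actual=T -> ctr[1]=2
Ev 4: PC=5 idx=1 pred=T actual=N -> ctr[1]=1
Ev 5: PC=0 idx=0 pred=N actual=N -> ctr[0]=0
Ev 6: PC=0 idx=0 pred=N actual=T -> ctr[0]=1
Ev 7: PC=5 idx=1 pred=N actual=T -> ctr[1]=2
Ev 8: PC=5 idx=1 pred=T actual=T -> ctr[1]=3
Ev 9: PC=5 idx=1 pred=T actual=N -> ctr[1]=2
Ev 10: PC=5 idx=1 pred=T actual=N -> ctr[1]=1
Ev 11: PC=5 idx=1 pred=N actual=T -> ctr[1]=2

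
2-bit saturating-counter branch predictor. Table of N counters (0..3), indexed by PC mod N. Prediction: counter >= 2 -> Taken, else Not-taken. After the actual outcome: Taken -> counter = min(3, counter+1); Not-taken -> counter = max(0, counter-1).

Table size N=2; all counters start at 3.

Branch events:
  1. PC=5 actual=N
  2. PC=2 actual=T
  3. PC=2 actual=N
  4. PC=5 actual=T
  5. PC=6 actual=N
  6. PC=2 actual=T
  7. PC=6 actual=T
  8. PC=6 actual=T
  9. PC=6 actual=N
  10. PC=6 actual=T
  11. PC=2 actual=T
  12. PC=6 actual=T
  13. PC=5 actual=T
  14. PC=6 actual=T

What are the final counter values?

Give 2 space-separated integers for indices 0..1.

Answer: 3 3

Derivation:
Ev 1: PC=5 idx=1 pred=T actual=N -> ctr[1]=2
Ev 2: PC=2 idx=0 pred=T actual=T -> ctr[0]=3
Ev 3: PC=2 idx=0 pred=T actual=N -> ctr[0]=2
Ev 4: PC=5 idx=1 pred=T actual=T -> ctr[1]=3
Ev 5: PC=6 idx=0 pred=T actual=N -> ctr[0]=1
Ev 6: PC=2 idx=0 pred=N actual=T -> ctr[0]=2
Ev 7: PC=6 idx=0 pred=T actual=T -> ctr[0]=3
Ev 8: PC=6 idx=0 pred=T actual=T -> ctr[0]=3
Ev 9: PC=6 idx=0 pred=T actual=N -> ctr[0]=2
Ev 10: PC=6 idx=0 pred=T actual=T -> ctr[0]=3
Ev 11: PC=2 idx=0 pred=T actual=T -> ctr[0]=3
Ev 12: PC=6 idx=0 pred=T actual=T -> ctr[0]=3
Ev 13: PC=5 idx=1 pred=T actual=T -> ctr[1]=3
Ev 14: PC=6 idx=0 pred=T actual=T -> ctr[0]=3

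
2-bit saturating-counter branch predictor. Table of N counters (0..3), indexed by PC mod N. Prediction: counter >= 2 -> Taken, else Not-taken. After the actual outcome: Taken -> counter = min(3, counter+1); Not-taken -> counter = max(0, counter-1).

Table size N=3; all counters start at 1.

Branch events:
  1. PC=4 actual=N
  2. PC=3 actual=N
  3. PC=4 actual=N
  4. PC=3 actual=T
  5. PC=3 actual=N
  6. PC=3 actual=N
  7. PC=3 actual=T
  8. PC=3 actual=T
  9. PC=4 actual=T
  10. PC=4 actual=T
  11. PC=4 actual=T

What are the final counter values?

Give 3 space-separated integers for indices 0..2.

Answer: 2 3 1

Derivation:
Ev 1: PC=4 idx=1 pred=N actual=N -> ctr[1]=0
Ev 2: PC=3 idx=0 pred=N actual=N -> ctr[0]=0
Ev 3: PC=4 idx=1 pred=N actual=N -> ctr[1]=0
Ev 4: PC=3 idx=0 pred=N actual=T -> ctr[0]=1
Ev 5: PC=3 idx=0 pred=N actual=N -> ctr[0]=0
Ev 6: PC=3 idx=0 pred=N actual=N -> ctr[0]=0
Ev 7: PC=3 idx=0 pred=N actual=T -> ctr[0]=1
Ev 8: PC=3 idx=0 pred=N actual=T -> ctr[0]=2
Ev 9: PC=4 idx=1 pred=N actual=T -> ctr[1]=1
Ev 10: PC=4 idx=1 pred=N actual=T -> ctr[1]=2
Ev 11: PC=4 idx=1 pred=T actual=T -> ctr[1]=3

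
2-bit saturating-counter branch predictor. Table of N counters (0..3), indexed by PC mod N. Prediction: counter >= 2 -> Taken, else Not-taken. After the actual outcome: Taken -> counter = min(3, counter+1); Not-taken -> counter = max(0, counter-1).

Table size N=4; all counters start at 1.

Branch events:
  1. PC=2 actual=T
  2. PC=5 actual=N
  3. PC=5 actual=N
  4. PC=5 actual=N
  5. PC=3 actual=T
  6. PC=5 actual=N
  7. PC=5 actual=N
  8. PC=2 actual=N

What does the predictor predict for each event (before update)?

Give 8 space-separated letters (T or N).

Answer: N N N N N N N T

Derivation:
Ev 1: PC=2 idx=2 pred=N actual=T -> ctr[2]=2
Ev 2: PC=5 idx=1 pred=N actual=N -> ctr[1]=0
Ev 3: PC=5 idx=1 pred=N actual=N -> ctr[1]=0
Ev 4: PC=5 idx=1 pred=N actual=N -> ctr[1]=0
Ev 5: PC=3 idx=3 pred=N actual=T -> ctr[3]=2
Ev 6: PC=5 idx=1 pred=N actual=N -> ctr[1]=0
Ev 7: PC=5 idx=1 pred=N actual=N -> ctr[1]=0
Ev 8: PC=2 idx=2 pred=T actual=N -> ctr[2]=1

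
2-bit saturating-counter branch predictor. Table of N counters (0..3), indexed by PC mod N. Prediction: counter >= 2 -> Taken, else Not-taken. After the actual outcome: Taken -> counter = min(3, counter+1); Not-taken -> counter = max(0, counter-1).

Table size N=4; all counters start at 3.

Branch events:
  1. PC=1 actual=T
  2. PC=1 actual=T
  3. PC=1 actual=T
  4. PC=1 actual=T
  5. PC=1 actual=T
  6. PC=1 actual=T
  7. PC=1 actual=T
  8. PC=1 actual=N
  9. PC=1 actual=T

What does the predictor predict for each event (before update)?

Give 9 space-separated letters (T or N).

Ev 1: PC=1 idx=1 pred=T actual=T -> ctr[1]=3
Ev 2: PC=1 idx=1 pred=T actual=T -> ctr[1]=3
Ev 3: PC=1 idx=1 pred=T actual=T -> ctr[1]=3
Ev 4: PC=1 idx=1 pred=T actual=T -> ctr[1]=3
Ev 5: PC=1 idx=1 pred=T actual=T -> ctr[1]=3
Ev 6: PC=1 idx=1 pred=T actual=T -> ctr[1]=3
Ev 7: PC=1 idx=1 pred=T actual=T -> ctr[1]=3
Ev 8: PC=1 idx=1 pred=T actual=N -> ctr[1]=2
Ev 9: PC=1 idx=1 pred=T actual=T -> ctr[1]=3

Answer: T T T T T T T T T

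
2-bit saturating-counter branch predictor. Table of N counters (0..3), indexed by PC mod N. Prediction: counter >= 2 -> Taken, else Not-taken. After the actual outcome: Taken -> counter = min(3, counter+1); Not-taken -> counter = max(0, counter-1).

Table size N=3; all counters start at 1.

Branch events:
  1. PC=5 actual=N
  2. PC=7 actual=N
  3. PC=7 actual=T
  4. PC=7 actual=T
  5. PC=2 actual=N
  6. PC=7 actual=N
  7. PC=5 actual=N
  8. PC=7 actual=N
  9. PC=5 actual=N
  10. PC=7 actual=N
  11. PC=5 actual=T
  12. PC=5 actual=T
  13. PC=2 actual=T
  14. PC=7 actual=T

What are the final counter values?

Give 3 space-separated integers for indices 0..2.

Ev 1: PC=5 idx=2 pred=N actual=N -> ctr[2]=0
Ev 2: PC=7 idx=1 pred=N actual=N -> ctr[1]=0
Ev 3: PC=7 idx=1 pred=N actual=T -> ctr[1]=1
Ev 4: PC=7 idx=1 pred=N actual=T -> ctr[1]=2
Ev 5: PC=2 idx=2 pred=N actual=N -> ctr[2]=0
Ev 6: PC=7 idx=1 pred=T actual=N -> ctr[1]=1
Ev 7: PC=5 idx=2 pred=N actual=N -> ctr[2]=0
Ev 8: PC=7 idx=1 pred=N actual=N -> ctr[1]=0
Ev 9: PC=5 idx=2 pred=N actual=N -> ctr[2]=0
Ev 10: PC=7 idx=1 pred=N actual=N -> ctr[1]=0
Ev 11: PC=5 idx=2 pred=N actual=T -> ctr[2]=1
Ev 12: PC=5 idx=2 pred=N actual=T -> ctr[2]=2
Ev 13: PC=2 idx=2 pred=T actual=T -> ctr[2]=3
Ev 14: PC=7 idx=1 pred=N actual=T -> ctr[1]=1

Answer: 1 1 3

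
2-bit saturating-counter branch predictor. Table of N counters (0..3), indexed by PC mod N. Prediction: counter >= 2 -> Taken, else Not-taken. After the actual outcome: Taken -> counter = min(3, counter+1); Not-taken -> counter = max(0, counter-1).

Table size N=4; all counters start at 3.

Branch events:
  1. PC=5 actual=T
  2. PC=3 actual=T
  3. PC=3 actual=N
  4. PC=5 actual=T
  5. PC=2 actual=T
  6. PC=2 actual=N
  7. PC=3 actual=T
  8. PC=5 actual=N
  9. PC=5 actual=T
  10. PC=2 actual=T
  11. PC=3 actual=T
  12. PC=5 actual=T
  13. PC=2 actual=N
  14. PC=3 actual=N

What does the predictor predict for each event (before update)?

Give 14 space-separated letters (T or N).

Answer: T T T T T T T T T T T T T T

Derivation:
Ev 1: PC=5 idx=1 pred=T actual=T -> ctr[1]=3
Ev 2: PC=3 idx=3 pred=T actual=T -> ctr[3]=3
Ev 3: PC=3 idx=3 pred=T actual=N -> ctr[3]=2
Ev 4: PC=5 idx=1 pred=T actual=T -> ctr[1]=3
Ev 5: PC=2 idx=2 pred=T actual=T -> ctr[2]=3
Ev 6: PC=2 idx=2 pred=T actual=N -> ctr[2]=2
Ev 7: PC=3 idx=3 pred=T actual=T -> ctr[3]=3
Ev 8: PC=5 idx=1 pred=T actual=N -> ctr[1]=2
Ev 9: PC=5 idx=1 pred=T actual=T -> ctr[1]=3
Ev 10: PC=2 idx=2 pred=T actual=T -> ctr[2]=3
Ev 11: PC=3 idx=3 pred=T actual=T -> ctr[3]=3
Ev 12: PC=5 idx=1 pred=T actual=T -> ctr[1]=3
Ev 13: PC=2 idx=2 pred=T actual=N -> ctr[2]=2
Ev 14: PC=3 idx=3 pred=T actual=N -> ctr[3]=2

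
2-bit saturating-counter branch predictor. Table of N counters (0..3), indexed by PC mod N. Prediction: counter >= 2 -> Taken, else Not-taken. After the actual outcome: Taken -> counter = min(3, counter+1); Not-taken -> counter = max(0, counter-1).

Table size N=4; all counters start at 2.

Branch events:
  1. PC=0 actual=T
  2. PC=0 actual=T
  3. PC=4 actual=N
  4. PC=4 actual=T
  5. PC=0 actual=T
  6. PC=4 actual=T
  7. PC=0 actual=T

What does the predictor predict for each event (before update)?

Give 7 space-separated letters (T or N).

Ev 1: PC=0 idx=0 pred=T actual=T -> ctr[0]=3
Ev 2: PC=0 idx=0 pred=T actual=T -> ctr[0]=3
Ev 3: PC=4 idx=0 pred=T actual=N -> ctr[0]=2
Ev 4: PC=4 idx=0 pred=T actual=T -> ctr[0]=3
Ev 5: PC=0 idx=0 pred=T actual=T -> ctr[0]=3
Ev 6: PC=4 idx=0 pred=T actual=T -> ctr[0]=3
Ev 7: PC=0 idx=0 pred=T actual=T -> ctr[0]=3

Answer: T T T T T T T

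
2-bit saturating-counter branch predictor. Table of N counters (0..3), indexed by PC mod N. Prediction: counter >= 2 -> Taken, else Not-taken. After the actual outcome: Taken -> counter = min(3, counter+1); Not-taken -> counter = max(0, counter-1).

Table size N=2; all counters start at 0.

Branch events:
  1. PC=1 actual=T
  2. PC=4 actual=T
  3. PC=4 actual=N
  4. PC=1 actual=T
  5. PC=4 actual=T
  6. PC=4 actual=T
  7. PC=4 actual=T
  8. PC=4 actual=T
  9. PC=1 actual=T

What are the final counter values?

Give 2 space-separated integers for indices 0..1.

Answer: 3 3

Derivation:
Ev 1: PC=1 idx=1 pred=N actual=T -> ctr[1]=1
Ev 2: PC=4 idx=0 pred=N actual=T -> ctr[0]=1
Ev 3: PC=4 idx=0 pred=N actual=N -> ctr[0]=0
Ev 4: PC=1 idx=1 pred=N actual=T -> ctr[1]=2
Ev 5: PC=4 idx=0 pred=N actual=T -> ctr[0]=1
Ev 6: PC=4 idx=0 pred=N actual=T -> ctr[0]=2
Ev 7: PC=4 idx=0 pred=T actual=T -> ctr[0]=3
Ev 8: PC=4 idx=0 pred=T actual=T -> ctr[0]=3
Ev 9: PC=1 idx=1 pred=T actual=T -> ctr[1]=3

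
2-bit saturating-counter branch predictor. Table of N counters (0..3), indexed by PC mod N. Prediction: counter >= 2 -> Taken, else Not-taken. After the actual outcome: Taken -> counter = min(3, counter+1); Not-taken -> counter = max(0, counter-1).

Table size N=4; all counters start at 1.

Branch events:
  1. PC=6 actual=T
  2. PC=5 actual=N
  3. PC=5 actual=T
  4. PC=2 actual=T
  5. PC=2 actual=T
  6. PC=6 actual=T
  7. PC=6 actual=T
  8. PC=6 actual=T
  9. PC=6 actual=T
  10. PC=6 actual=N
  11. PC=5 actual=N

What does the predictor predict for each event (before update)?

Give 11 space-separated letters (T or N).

Ev 1: PC=6 idx=2 pred=N actual=T -> ctr[2]=2
Ev 2: PC=5 idx=1 pred=N actual=N -> ctr[1]=0
Ev 3: PC=5 idx=1 pred=N actual=T -> ctr[1]=1
Ev 4: PC=2 idx=2 pred=T actual=T -> ctr[2]=3
Ev 5: PC=2 idx=2 pred=T actual=T -> ctr[2]=3
Ev 6: PC=6 idx=2 pred=T actual=T -> ctr[2]=3
Ev 7: PC=6 idx=2 pred=T actual=T -> ctr[2]=3
Ev 8: PC=6 idx=2 pred=T actual=T -> ctr[2]=3
Ev 9: PC=6 idx=2 pred=T actual=T -> ctr[2]=3
Ev 10: PC=6 idx=2 pred=T actual=N -> ctr[2]=2
Ev 11: PC=5 idx=1 pred=N actual=N -> ctr[1]=0

Answer: N N N T T T T T T T N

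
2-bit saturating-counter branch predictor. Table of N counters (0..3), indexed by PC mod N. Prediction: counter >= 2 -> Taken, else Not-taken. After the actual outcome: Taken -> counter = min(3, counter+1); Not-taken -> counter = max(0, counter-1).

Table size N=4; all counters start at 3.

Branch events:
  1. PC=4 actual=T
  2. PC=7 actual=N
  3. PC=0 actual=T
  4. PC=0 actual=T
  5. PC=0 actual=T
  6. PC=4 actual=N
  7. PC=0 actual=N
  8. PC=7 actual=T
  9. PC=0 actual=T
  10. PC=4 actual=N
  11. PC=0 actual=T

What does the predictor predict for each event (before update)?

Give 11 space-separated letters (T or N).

Answer: T T T T T T T T N T N

Derivation:
Ev 1: PC=4 idx=0 pred=T actual=T -> ctr[0]=3
Ev 2: PC=7 idx=3 pred=T actual=N -> ctr[3]=2
Ev 3: PC=0 idx=0 pred=T actual=T -> ctr[0]=3
Ev 4: PC=0 idx=0 pred=T actual=T -> ctr[0]=3
Ev 5: PC=0 idx=0 pred=T actual=T -> ctr[0]=3
Ev 6: PC=4 idx=0 pred=T actual=N -> ctr[0]=2
Ev 7: PC=0 idx=0 pred=T actual=N -> ctr[0]=1
Ev 8: PC=7 idx=3 pred=T actual=T -> ctr[3]=3
Ev 9: PC=0 idx=0 pred=N actual=T -> ctr[0]=2
Ev 10: PC=4 idx=0 pred=T actual=N -> ctr[0]=1
Ev 11: PC=0 idx=0 pred=N actual=T -> ctr[0]=2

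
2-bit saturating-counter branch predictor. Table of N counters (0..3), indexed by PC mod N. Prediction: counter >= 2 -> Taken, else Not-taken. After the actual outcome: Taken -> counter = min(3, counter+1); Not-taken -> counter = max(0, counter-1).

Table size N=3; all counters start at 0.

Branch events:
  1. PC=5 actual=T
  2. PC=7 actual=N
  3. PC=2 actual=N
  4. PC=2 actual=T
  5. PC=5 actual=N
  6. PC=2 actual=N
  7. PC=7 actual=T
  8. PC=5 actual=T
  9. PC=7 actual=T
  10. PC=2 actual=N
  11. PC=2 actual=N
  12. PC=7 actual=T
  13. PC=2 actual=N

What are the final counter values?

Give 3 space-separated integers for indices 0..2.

Answer: 0 3 0

Derivation:
Ev 1: PC=5 idx=2 pred=N actual=T -> ctr[2]=1
Ev 2: PC=7 idx=1 pred=N actual=N -> ctr[1]=0
Ev 3: PC=2 idx=2 pred=N actual=N -> ctr[2]=0
Ev 4: PC=2 idx=2 pred=N actual=T -> ctr[2]=1
Ev 5: PC=5 idx=2 pred=N actual=N -> ctr[2]=0
Ev 6: PC=2 idx=2 pred=N actual=N -> ctr[2]=0
Ev 7: PC=7 idx=1 pred=N actual=T -> ctr[1]=1
Ev 8: PC=5 idx=2 pred=N actual=T -> ctr[2]=1
Ev 9: PC=7 idx=1 pred=N actual=T -> ctr[1]=2
Ev 10: PC=2 idx=2 pred=N actual=N -> ctr[2]=0
Ev 11: PC=2 idx=2 pred=N actual=N -> ctr[2]=0
Ev 12: PC=7 idx=1 pred=T actual=T -> ctr[1]=3
Ev 13: PC=2 idx=2 pred=N actual=N -> ctr[2]=0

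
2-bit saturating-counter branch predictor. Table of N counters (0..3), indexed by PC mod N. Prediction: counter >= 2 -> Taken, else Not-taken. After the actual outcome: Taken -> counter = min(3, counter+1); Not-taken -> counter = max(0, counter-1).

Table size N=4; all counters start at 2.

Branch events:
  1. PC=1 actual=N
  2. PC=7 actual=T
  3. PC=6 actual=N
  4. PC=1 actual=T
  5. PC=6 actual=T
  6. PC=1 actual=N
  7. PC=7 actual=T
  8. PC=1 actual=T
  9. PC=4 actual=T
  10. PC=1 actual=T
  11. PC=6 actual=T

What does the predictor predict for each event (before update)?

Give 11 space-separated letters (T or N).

Answer: T T T N N T T N T T T

Derivation:
Ev 1: PC=1 idx=1 pred=T actual=N -> ctr[1]=1
Ev 2: PC=7 idx=3 pred=T actual=T -> ctr[3]=3
Ev 3: PC=6 idx=2 pred=T actual=N -> ctr[2]=1
Ev 4: PC=1 idx=1 pred=N actual=T -> ctr[1]=2
Ev 5: PC=6 idx=2 pred=N actual=T -> ctr[2]=2
Ev 6: PC=1 idx=1 pred=T actual=N -> ctr[1]=1
Ev 7: PC=7 idx=3 pred=T actual=T -> ctr[3]=3
Ev 8: PC=1 idx=1 pred=N actual=T -> ctr[1]=2
Ev 9: PC=4 idx=0 pred=T actual=T -> ctr[0]=3
Ev 10: PC=1 idx=1 pred=T actual=T -> ctr[1]=3
Ev 11: PC=6 idx=2 pred=T actual=T -> ctr[2]=3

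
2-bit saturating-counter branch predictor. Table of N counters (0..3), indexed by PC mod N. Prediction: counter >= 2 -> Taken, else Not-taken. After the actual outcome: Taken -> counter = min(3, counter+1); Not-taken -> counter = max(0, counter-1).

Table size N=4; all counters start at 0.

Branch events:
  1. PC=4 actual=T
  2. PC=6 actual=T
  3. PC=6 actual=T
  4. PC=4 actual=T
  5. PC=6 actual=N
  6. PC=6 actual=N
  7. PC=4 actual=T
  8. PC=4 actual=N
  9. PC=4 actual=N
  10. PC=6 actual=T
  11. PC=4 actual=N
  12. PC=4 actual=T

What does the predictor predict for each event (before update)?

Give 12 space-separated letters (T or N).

Answer: N N N N T N T T T N N N

Derivation:
Ev 1: PC=4 idx=0 pred=N actual=T -> ctr[0]=1
Ev 2: PC=6 idx=2 pred=N actual=T -> ctr[2]=1
Ev 3: PC=6 idx=2 pred=N actual=T -> ctr[2]=2
Ev 4: PC=4 idx=0 pred=N actual=T -> ctr[0]=2
Ev 5: PC=6 idx=2 pred=T actual=N -> ctr[2]=1
Ev 6: PC=6 idx=2 pred=N actual=N -> ctr[2]=0
Ev 7: PC=4 idx=0 pred=T actual=T -> ctr[0]=3
Ev 8: PC=4 idx=0 pred=T actual=N -> ctr[0]=2
Ev 9: PC=4 idx=0 pred=T actual=N -> ctr[0]=1
Ev 10: PC=6 idx=2 pred=N actual=T -> ctr[2]=1
Ev 11: PC=4 idx=0 pred=N actual=N -> ctr[0]=0
Ev 12: PC=4 idx=0 pred=N actual=T -> ctr[0]=1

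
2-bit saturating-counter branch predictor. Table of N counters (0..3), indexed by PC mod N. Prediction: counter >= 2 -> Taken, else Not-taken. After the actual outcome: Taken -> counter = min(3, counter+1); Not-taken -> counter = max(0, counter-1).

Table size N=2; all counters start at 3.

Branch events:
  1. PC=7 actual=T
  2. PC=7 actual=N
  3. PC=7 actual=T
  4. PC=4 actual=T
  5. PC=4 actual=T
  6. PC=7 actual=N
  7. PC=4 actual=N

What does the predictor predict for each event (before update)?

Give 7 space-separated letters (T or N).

Ev 1: PC=7 idx=1 pred=T actual=T -> ctr[1]=3
Ev 2: PC=7 idx=1 pred=T actual=N -> ctr[1]=2
Ev 3: PC=7 idx=1 pred=T actual=T -> ctr[1]=3
Ev 4: PC=4 idx=0 pred=T actual=T -> ctr[0]=3
Ev 5: PC=4 idx=0 pred=T actual=T -> ctr[0]=3
Ev 6: PC=7 idx=1 pred=T actual=N -> ctr[1]=2
Ev 7: PC=4 idx=0 pred=T actual=N -> ctr[0]=2

Answer: T T T T T T T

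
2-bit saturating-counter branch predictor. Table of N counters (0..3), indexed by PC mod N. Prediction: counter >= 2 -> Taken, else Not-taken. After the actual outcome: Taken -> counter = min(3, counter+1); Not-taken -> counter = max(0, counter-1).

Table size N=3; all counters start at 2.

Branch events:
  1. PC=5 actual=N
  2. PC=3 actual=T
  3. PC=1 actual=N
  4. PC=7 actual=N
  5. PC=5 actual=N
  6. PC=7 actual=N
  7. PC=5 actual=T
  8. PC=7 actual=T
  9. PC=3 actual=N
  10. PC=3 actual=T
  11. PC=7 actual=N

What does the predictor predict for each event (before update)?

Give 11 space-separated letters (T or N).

Answer: T T T N N N N N T T N

Derivation:
Ev 1: PC=5 idx=2 pred=T actual=N -> ctr[2]=1
Ev 2: PC=3 idx=0 pred=T actual=T -> ctr[0]=3
Ev 3: PC=1 idx=1 pred=T actual=N -> ctr[1]=1
Ev 4: PC=7 idx=1 pred=N actual=N -> ctr[1]=0
Ev 5: PC=5 idx=2 pred=N actual=N -> ctr[2]=0
Ev 6: PC=7 idx=1 pred=N actual=N -> ctr[1]=0
Ev 7: PC=5 idx=2 pred=N actual=T -> ctr[2]=1
Ev 8: PC=7 idx=1 pred=N actual=T -> ctr[1]=1
Ev 9: PC=3 idx=0 pred=T actual=N -> ctr[0]=2
Ev 10: PC=3 idx=0 pred=T actual=T -> ctr[0]=3
Ev 11: PC=7 idx=1 pred=N actual=N -> ctr[1]=0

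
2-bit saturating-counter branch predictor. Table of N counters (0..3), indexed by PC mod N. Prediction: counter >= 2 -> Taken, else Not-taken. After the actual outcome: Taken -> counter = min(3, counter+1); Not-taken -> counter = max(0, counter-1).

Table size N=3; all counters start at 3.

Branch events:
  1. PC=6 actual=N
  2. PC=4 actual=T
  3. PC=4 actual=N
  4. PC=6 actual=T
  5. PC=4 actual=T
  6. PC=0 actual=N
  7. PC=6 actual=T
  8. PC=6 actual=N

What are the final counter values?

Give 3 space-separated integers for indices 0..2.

Answer: 2 3 3

Derivation:
Ev 1: PC=6 idx=0 pred=T actual=N -> ctr[0]=2
Ev 2: PC=4 idx=1 pred=T actual=T -> ctr[1]=3
Ev 3: PC=4 idx=1 pred=T actual=N -> ctr[1]=2
Ev 4: PC=6 idx=0 pred=T actual=T -> ctr[0]=3
Ev 5: PC=4 idx=1 pred=T actual=T -> ctr[1]=3
Ev 6: PC=0 idx=0 pred=T actual=N -> ctr[0]=2
Ev 7: PC=6 idx=0 pred=T actual=T -> ctr[0]=3
Ev 8: PC=6 idx=0 pred=T actual=N -> ctr[0]=2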